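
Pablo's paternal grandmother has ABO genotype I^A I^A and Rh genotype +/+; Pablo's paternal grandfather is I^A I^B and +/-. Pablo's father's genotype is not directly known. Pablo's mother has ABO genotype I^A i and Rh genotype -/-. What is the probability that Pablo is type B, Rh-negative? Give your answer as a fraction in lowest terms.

Pablo's father's ABO genotype from I^A I^A × I^A I^B: 1/2 I^A I^A, 1/2 I^A I^B.
Crossing each possibility with the mother I^A i and summing P(type B): 1/2·0 + 1/2·1/4 = 1/8.
Similarly for Rh via the father's Rh distribution: P(Rh-) = 1/4.
Independent loci: 1/8 × 1/4 = 1/32.

1/32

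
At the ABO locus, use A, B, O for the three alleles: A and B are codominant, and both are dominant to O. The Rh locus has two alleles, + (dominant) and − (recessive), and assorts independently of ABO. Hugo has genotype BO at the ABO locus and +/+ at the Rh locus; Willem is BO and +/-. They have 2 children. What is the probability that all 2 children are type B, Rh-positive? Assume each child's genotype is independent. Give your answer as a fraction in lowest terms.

9/16

ABO cross BO × BO → 1/4 O, 3/4 B.
Rh cross +/+ × +/- → 1 Rh+; so P(type B, Rh-positive) = 3/4 × 1 = 3/4 per child.
All 2 independent: (3/4)^2 = 9/16.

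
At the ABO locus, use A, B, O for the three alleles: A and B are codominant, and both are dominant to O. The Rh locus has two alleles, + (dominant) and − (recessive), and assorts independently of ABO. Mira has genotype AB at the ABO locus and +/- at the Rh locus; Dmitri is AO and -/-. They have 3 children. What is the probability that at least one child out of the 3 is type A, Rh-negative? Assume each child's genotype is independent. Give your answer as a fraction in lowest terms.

37/64

ABO cross AB × AO → 1/2 A, 1/4 B, 1/4 AB.
Rh cross +/- × -/- → 1/2 Rh+, 1/2 Rh-; so P(type A, Rh-negative) = 1/2 × 1/2 = 1/4 per child.
P(none) = (3/4)^3 = 27/64; P(at least one) = 1 − 27/64 = 37/64.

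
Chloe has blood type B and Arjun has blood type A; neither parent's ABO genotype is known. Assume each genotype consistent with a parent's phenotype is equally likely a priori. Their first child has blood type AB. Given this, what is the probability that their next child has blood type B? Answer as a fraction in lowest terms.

Possible genotypes: Chloe ∈ {BB, BO}; Arjun ∈ {AA, AO}.
Weight each parental genotype pair by prior × P(type-AB child):
  BB × AA: posterior weight 4/9; P(next child type B) = 0.
  BB × AO: posterior weight 2/9; P(next child type B) = 1/2.
  BO × AA: posterior weight 2/9; P(next child type B) = 0.
  BO × AO: posterior weight 1/9; P(next child type B) = 1/4.
Weighted sum = 5/36.

5/36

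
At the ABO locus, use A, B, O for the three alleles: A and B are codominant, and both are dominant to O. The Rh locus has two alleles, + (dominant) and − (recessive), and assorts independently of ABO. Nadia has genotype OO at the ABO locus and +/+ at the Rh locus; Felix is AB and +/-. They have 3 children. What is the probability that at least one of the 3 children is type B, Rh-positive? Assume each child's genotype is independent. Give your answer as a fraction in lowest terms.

7/8

ABO cross OO × AB → 1/2 A, 1/2 B.
Rh cross +/+ × +/- → 1 Rh+; so P(type B, Rh-positive) = 1/2 × 1 = 1/2 per child.
P(none) = (1/2)^3 = 1/8; P(at least one) = 1 − 1/8 = 7/8.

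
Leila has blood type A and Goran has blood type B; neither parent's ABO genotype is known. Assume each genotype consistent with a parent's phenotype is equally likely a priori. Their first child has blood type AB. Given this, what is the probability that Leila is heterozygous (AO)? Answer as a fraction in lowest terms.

Possible genotypes: Leila ∈ {AA, AO}; Goran ∈ {BB, BO}.
Weight each parental genotype pair by prior × P(type-AB child):
  AA × BB: posterior weight 4/9.
  AA × BO: posterior weight 2/9.
  AO × BB: posterior weight 2/9.
  AO × BO: posterior weight 1/9.
Sum the posterior weight over pairs where Leila is AO: 1/3.

1/3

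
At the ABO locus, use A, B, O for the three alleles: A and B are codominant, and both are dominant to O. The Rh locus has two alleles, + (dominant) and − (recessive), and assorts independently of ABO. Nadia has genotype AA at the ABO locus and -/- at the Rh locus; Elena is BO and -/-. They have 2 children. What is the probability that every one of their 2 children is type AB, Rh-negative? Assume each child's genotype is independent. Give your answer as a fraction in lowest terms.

1/4

ABO cross AA × BO → 1/2 A, 1/2 AB.
Rh cross -/- × -/- → 1 Rh-; so P(type AB, Rh-negative) = 1/2 × 1 = 1/2 per child.
All 2 independent: (1/2)^2 = 1/4.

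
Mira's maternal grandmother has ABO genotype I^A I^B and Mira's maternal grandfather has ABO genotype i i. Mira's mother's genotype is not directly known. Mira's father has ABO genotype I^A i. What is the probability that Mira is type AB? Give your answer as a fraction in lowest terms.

Mira's mother's ABO genotype from I^A I^B × i i: 1/2 I^A i, 1/2 I^B i.
Crossing each possibility with the father I^A i and summing P(type AB): 1/2·0 + 1/2·1/4 = 1/8.

1/8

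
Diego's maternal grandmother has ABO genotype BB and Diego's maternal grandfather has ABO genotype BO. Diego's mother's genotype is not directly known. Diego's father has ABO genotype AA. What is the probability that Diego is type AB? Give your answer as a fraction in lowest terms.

3/4

Diego's mother's ABO genotype from BB × BO: 1/2 BB, 1/2 BO.
Crossing each possibility with the father AA and summing P(type AB): 1/2·1 + 1/2·1/2 = 3/4.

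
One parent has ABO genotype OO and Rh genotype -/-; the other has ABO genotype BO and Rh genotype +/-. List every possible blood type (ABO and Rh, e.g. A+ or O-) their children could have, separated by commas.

Gametes from OO × BO give offspring ABO genotypes BO, OO, i.e. phenotypes O, B.
Rh cross -/- × +/- → phenotypes Rh+, Rh-.
Combining independently: O+, O-, B+, B-.

O+, O-, B+, B-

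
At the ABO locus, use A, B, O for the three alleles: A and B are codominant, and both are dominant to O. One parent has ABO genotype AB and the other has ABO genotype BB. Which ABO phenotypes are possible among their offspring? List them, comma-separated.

Gametes from AB × BB give offspring ABO genotypes AB, BB, i.e. phenotypes B, AB.

B, AB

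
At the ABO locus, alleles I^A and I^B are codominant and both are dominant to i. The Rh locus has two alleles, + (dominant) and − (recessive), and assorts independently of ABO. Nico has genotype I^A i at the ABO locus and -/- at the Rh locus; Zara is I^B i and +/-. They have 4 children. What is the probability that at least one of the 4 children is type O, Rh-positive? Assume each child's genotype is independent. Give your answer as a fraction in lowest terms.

ABO cross I^A i × I^B i → 1/4 O, 1/4 A, 1/4 B, 1/4 AB.
Rh cross -/- × +/- → 1/2 Rh+, 1/2 Rh-; so P(type O, Rh-positive) = 1/4 × 1/2 = 1/8 per child.
P(none) = (7/8)^4 = 2401/4096; P(at least one) = 1 − 2401/4096 = 1695/4096.

1695/4096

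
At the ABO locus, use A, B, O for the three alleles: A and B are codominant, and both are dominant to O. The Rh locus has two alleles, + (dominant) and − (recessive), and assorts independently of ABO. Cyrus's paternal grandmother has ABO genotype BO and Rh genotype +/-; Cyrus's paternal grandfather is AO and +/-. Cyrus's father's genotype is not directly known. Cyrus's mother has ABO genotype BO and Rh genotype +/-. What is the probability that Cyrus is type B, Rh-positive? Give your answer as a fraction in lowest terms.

3/8

Cyrus's father's ABO genotype from BO × AO: 1/4 AB, 1/4 AO, 1/4 BO, 1/4 OO.
Crossing each possibility with the mother BO and summing P(type B): 1/4·1/2 + 1/4·1/4 + 1/4·3/4 + 1/4·1/2 = 1/2.
Similarly for Rh via the father's Rh distribution: P(Rh+) = 3/4.
Independent loci: 1/2 × 3/4 = 3/8.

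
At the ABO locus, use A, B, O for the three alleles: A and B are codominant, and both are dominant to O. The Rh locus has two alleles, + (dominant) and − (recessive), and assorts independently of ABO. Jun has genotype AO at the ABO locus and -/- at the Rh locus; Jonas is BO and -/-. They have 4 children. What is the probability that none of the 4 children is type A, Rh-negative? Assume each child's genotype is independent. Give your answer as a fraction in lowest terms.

ABO cross AO × BO → 1/4 O, 1/4 A, 1/4 B, 1/4 AB.
Rh cross -/- × -/- → 1 Rh-; so P(type A, Rh-negative) = 1/4 × 1 = 1/4 per child.
P(not type A, Rh-negative) = 3/4 for one child; (3/4)^4 = 81/256.

81/256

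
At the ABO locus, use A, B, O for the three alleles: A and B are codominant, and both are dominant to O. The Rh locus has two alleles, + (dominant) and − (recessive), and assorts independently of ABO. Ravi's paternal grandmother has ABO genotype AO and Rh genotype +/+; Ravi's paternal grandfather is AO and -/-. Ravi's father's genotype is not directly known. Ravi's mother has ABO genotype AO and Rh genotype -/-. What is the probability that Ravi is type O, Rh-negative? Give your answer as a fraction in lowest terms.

Ravi's father's ABO genotype from AO × AO: 1/4 AA, 1/2 AO, 1/4 OO.
Crossing each possibility with the mother AO and summing P(type O): 1/4·0 + 1/2·1/4 + 1/4·1/2 = 1/4.
Similarly for Rh via the father's Rh distribution: P(Rh-) = 1/2.
Independent loci: 1/4 × 1/2 = 1/8.

1/8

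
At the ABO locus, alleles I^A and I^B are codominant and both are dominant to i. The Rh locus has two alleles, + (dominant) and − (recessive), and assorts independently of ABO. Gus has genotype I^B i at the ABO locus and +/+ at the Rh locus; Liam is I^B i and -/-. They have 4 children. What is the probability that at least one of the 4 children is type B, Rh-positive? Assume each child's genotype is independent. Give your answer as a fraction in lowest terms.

ABO cross I^B i × I^B i → 1/4 O, 3/4 B.
Rh cross +/+ × -/- → 1 Rh+; so P(type B, Rh-positive) = 3/4 × 1 = 3/4 per child.
P(none) = (1/4)^4 = 1/256; P(at least one) = 1 − 1/256 = 255/256.

255/256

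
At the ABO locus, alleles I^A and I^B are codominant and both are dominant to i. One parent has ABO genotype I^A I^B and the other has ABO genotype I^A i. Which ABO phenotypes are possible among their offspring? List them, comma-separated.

Gametes from I^A I^B × I^A i give offspring ABO genotypes I^A I^A, I^A I^B, I^A i, I^B i, i.e. phenotypes A, B, AB.

A, B, AB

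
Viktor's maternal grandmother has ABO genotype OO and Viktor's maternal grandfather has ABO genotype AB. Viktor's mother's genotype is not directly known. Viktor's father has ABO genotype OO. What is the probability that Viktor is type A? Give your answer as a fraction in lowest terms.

1/4

Viktor's mother's ABO genotype from OO × AB: 1/2 AO, 1/2 BO.
Crossing each possibility with the father OO and summing P(type A): 1/2·1/2 + 1/2·0 = 1/4.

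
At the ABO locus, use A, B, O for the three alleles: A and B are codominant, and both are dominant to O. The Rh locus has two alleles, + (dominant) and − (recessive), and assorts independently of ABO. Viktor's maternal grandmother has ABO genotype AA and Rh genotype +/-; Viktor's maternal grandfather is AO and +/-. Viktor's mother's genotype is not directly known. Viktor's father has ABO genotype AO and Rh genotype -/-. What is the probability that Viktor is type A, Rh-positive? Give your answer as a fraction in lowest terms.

7/16

Viktor's mother's ABO genotype from AA × AO: 1/2 AA, 1/2 AO.
Crossing each possibility with the father AO and summing P(type A): 1/2·1 + 1/2·3/4 = 7/8.
Similarly for Rh via the mother's Rh distribution: P(Rh+) = 1/2.
Independent loci: 7/8 × 1/2 = 7/16.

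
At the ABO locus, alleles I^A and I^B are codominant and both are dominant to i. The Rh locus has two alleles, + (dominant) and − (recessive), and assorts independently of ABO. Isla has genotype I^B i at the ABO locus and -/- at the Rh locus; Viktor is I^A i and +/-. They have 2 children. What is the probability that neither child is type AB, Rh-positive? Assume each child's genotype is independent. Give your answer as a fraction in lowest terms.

49/64

ABO cross I^B i × I^A i → 1/4 O, 1/4 A, 1/4 B, 1/4 AB.
Rh cross -/- × +/- → 1/2 Rh+, 1/2 Rh-; so P(type AB, Rh-positive) = 1/4 × 1/2 = 1/8 per child.
P(not type AB, Rh-positive) = 7/8 for one child; (7/8)^2 = 49/64.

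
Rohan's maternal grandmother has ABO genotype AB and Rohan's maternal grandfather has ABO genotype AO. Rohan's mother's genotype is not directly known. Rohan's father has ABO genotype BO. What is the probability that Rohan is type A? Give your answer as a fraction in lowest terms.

1/4

Rohan's mother's ABO genotype from AB × AO: 1/4 AA, 1/4 AB, 1/4 AO, 1/4 BO.
Crossing each possibility with the father BO and summing P(type A): 1/4·1/2 + 1/4·1/4 + 1/4·1/4 + 1/4·0 = 1/4.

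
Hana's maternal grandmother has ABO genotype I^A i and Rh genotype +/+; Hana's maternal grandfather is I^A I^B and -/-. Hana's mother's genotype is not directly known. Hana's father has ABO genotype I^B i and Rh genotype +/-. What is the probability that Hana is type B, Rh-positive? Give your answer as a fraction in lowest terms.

Hana's mother's ABO genotype from I^A i × I^A I^B: 1/4 I^A I^A, 1/4 I^A I^B, 1/4 I^A i, 1/4 I^B i.
Crossing each possibility with the father I^B i and summing P(type B): 1/4·0 + 1/4·1/2 + 1/4·1/4 + 1/4·3/4 = 3/8.
Similarly for Rh via the mother's Rh distribution: P(Rh+) = 3/4.
Independent loci: 3/8 × 3/4 = 9/32.

9/32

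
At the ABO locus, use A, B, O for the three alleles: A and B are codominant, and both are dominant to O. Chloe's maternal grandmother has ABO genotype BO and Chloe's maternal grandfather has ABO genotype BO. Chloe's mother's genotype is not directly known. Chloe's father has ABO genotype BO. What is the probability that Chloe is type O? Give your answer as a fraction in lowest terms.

1/4

Chloe's mother's ABO genotype from BO × BO: 1/4 BB, 1/2 BO, 1/4 OO.
Crossing each possibility with the father BO and summing P(type O): 1/4·0 + 1/2·1/4 + 1/4·1/2 = 1/4.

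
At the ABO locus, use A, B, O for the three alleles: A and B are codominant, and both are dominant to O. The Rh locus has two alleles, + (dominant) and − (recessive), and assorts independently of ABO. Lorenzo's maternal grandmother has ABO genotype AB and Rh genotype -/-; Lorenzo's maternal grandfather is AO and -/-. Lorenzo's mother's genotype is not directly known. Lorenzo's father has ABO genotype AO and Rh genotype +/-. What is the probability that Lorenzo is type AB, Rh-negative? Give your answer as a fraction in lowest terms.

1/16

Lorenzo's mother's ABO genotype from AB × AO: 1/4 AA, 1/4 AB, 1/4 AO, 1/4 BO.
Crossing each possibility with the father AO and summing P(type AB): 1/4·0 + 1/4·1/4 + 1/4·0 + 1/4·1/4 = 1/8.
Similarly for Rh via the mother's Rh distribution: P(Rh-) = 1/2.
Independent loci: 1/8 × 1/2 = 1/16.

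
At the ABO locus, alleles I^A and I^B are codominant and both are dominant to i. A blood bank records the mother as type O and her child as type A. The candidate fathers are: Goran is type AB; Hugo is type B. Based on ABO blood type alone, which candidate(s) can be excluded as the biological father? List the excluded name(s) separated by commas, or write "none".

A candidate is excluded only if no genotype consistent with his phenotype could produce a type A child with a type O mother.
Hugo (type B): no genotype consistent with that phenotype can produce a type-A child with a type-O mother.

Hugo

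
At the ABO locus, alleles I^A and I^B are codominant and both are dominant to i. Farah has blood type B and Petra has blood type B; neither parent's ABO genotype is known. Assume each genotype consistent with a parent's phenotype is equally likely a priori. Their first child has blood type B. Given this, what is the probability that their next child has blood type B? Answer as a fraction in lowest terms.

Possible genotypes: Farah ∈ {I^B I^B, I^B i}; Petra ∈ {I^B I^B, I^B i}.
Weight each parental genotype pair by prior × P(type-B child):
  I^B I^B × I^B I^B: posterior weight 4/15; P(next child type B) = 1.
  I^B I^B × I^B i: posterior weight 4/15; P(next child type B) = 1.
  I^B i × I^B I^B: posterior weight 4/15; P(next child type B) = 1.
  I^B i × I^B i: posterior weight 1/5; P(next child type B) = 3/4.
Weighted sum = 19/20.

19/20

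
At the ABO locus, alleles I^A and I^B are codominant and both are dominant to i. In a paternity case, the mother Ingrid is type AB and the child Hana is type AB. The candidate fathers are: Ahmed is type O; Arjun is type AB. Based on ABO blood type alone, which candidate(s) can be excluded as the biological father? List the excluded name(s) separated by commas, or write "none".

Ahmed

A candidate is excluded only if no genotype consistent with his phenotype could produce a type AB child with a type AB mother.
Ahmed (type O): no genotype consistent with that phenotype can produce a type-AB child with a type-AB mother.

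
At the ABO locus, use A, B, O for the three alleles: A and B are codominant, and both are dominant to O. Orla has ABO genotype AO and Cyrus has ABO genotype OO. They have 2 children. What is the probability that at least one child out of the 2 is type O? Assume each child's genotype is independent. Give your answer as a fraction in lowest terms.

3/4

ABO cross AO × OO → 1/2 O, 1/2 A.
So P(type O) = 1/2 per child.
P(none) = (1/2)^2 = 1/4; P(at least one) = 1 − 1/4 = 3/4.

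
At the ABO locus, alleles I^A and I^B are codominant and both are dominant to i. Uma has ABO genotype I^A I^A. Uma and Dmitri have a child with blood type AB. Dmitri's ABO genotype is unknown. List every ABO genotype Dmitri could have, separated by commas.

For each candidate genotype of Dmitri, check whether crossing it with I^A I^A can produce every observed child phenotype.
  I^A I^A → possible child types {A} ✗
  I^A I^B → possible child types {A, AB} ✓
  I^A i → possible child types {A} ✗
  I^B I^B → possible child types {AB} ✓
  I^B i → possible child types {A, AB} ✓
  i i → possible child types {A} ✗

I^A I^B, I^B I^B, I^B i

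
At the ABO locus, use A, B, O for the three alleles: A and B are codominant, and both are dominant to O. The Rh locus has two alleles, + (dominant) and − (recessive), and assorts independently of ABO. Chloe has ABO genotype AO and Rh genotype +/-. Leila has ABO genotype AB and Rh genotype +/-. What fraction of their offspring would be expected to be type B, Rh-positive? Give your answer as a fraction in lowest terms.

3/16

ABO cross AO × AB → offspring phenotypes: 1/2 A, 1/4 B, 1/4 AB.
Rh cross +/- × +/- → 3/4 Rh+, 1/4 Rh-.
Independent loci: P(type B, Rh-positive) = 1/4 × 3/4 = 3/16.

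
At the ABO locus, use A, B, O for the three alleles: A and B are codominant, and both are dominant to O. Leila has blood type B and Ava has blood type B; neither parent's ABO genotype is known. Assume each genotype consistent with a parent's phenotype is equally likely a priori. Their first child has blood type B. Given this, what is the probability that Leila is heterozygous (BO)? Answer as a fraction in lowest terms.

7/15

Possible genotypes: Leila ∈ {BB, BO}; Ava ∈ {BB, BO}.
Weight each parental genotype pair by prior × P(type-B child):
  BB × BB: posterior weight 4/15.
  BB × BO: posterior weight 4/15.
  BO × BB: posterior weight 4/15.
  BO × BO: posterior weight 1/5.
Sum the posterior weight over pairs where Leila is BO: 7/15.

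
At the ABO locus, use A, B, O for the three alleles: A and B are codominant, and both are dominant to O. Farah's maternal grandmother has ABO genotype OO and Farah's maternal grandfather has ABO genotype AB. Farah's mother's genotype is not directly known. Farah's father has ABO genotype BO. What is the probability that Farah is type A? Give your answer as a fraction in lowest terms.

1/8

Farah's mother's ABO genotype from OO × AB: 1/2 AO, 1/2 BO.
Crossing each possibility with the father BO and summing P(type A): 1/2·1/4 + 1/2·0 = 1/8.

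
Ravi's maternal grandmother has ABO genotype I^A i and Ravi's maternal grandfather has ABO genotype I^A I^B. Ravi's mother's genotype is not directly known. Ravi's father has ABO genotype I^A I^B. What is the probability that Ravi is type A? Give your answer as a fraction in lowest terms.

Ravi's mother's ABO genotype from I^A i × I^A I^B: 1/4 I^A I^A, 1/4 I^A I^B, 1/4 I^A i, 1/4 I^B i.
Crossing each possibility with the father I^A I^B and summing P(type A): 1/4·1/2 + 1/4·1/4 + 1/4·1/2 + 1/4·1/4 = 3/8.

3/8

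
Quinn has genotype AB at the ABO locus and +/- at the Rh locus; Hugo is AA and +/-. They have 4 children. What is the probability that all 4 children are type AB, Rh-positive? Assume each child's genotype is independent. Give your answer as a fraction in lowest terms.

ABO cross AB × AA → 1/2 A, 1/2 AB.
Rh cross +/- × +/- → 3/4 Rh+, 1/4 Rh-; so P(type AB, Rh-positive) = 1/2 × 3/4 = 3/8 per child.
All 4 independent: (3/8)^4 = 81/4096.

81/4096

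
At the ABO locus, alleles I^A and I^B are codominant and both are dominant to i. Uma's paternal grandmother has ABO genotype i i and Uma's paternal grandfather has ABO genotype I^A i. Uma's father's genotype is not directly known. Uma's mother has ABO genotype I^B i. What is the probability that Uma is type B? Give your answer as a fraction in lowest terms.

3/8

Uma's father's ABO genotype from i i × I^A i: 1/2 I^A i, 1/2 i i.
Crossing each possibility with the mother I^B i and summing P(type B): 1/2·1/4 + 1/2·1/2 = 3/8.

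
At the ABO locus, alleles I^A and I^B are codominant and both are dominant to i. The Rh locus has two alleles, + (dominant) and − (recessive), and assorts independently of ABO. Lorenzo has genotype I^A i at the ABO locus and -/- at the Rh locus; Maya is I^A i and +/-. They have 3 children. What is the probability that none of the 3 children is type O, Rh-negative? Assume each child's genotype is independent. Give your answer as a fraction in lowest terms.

343/512

ABO cross I^A i × I^A i → 1/4 O, 3/4 A.
Rh cross -/- × +/- → 1/2 Rh+, 1/2 Rh-; so P(type O, Rh-negative) = 1/4 × 1/2 = 1/8 per child.
P(not type O, Rh-negative) = 7/8 for one child; (7/8)^3 = 343/512.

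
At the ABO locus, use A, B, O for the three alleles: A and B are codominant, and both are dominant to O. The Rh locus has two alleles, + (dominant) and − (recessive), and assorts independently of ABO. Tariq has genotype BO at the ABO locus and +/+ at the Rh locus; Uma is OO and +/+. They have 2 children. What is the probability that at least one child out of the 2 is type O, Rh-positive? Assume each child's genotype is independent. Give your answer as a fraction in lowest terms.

3/4

ABO cross BO × OO → 1/2 O, 1/2 B.
Rh cross +/+ × +/+ → 1 Rh+; so P(type O, Rh-positive) = 1/2 × 1 = 1/2 per child.
P(none) = (1/2)^2 = 1/4; P(at least one) = 1 − 1/4 = 3/4.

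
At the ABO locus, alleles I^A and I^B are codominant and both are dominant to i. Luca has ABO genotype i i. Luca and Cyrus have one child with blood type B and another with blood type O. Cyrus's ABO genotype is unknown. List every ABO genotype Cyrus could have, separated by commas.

I^B i

For each candidate genotype of Cyrus, check whether crossing it with i i can produce every observed child phenotype.
  I^A I^A → possible child types {A} ✗
  I^A I^B → possible child types {A, B} ✗
  I^A i → possible child types {O, A} ✗
  I^B I^B → possible child types {B} ✗
  I^B i → possible child types {O, B} ✓
  i i → possible child types {O} ✗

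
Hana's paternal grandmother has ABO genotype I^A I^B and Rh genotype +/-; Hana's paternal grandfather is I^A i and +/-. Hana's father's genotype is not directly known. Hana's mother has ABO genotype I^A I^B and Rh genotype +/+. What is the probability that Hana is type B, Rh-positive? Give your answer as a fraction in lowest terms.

Hana's father's ABO genotype from I^A I^B × I^A i: 1/4 I^A I^A, 1/4 I^A I^B, 1/4 I^A i, 1/4 I^B i.
Crossing each possibility with the mother I^A I^B and summing P(type B): 1/4·0 + 1/4·1/4 + 1/4·1/4 + 1/4·1/2 = 1/4.
Similarly for Rh via the father's Rh distribution: P(Rh+) = 1.
Independent loci: 1/4 × 1 = 1/4.

1/4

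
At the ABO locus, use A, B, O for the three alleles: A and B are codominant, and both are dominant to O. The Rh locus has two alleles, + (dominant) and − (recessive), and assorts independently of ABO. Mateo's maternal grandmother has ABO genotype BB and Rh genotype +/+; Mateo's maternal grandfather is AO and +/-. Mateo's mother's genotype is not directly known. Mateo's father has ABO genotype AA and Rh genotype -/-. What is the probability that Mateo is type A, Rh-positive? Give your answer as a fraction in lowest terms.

Mateo's mother's ABO genotype from BB × AO: 1/2 AB, 1/2 BO.
Crossing each possibility with the father AA and summing P(type A): 1/2·1/2 + 1/2·1/2 = 1/2.
Similarly for Rh via the mother's Rh distribution: P(Rh+) = 3/4.
Independent loci: 1/2 × 3/4 = 3/8.

3/8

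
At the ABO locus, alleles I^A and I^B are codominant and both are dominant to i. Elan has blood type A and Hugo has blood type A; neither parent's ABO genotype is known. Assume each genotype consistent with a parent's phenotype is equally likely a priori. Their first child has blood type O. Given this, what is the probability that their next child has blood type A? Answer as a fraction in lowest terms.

Possible genotypes: Elan ∈ {I^A I^A, I^A i}; Hugo ∈ {I^A I^A, I^A i}.
Weight each parental genotype pair by prior × P(type-O child):
  I^A i × I^A i: posterior weight 1; P(next child type A) = 3/4.
Weighted sum = 3/4.

3/4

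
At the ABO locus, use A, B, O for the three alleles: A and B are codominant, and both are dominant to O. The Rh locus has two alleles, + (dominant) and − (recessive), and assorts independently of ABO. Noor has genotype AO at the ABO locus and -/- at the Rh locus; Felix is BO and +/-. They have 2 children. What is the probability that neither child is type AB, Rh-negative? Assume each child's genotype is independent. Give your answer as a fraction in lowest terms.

49/64

ABO cross AO × BO → 1/4 O, 1/4 A, 1/4 B, 1/4 AB.
Rh cross -/- × +/- → 1/2 Rh+, 1/2 Rh-; so P(type AB, Rh-negative) = 1/4 × 1/2 = 1/8 per child.
P(not type AB, Rh-negative) = 7/8 for one child; (7/8)^2 = 49/64.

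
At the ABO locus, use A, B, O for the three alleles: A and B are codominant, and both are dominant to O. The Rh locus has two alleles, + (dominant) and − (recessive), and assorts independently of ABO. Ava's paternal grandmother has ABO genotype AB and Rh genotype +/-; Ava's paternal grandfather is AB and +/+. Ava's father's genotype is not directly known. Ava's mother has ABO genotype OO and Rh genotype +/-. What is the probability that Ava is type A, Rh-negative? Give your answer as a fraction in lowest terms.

Ava's father's ABO genotype from AB × AB: 1/4 AA, 1/2 AB, 1/4 BB.
Crossing each possibility with the mother OO and summing P(type A): 1/4·1 + 1/2·1/2 + 1/4·0 = 1/2.
Similarly for Rh via the father's Rh distribution: P(Rh-) = 1/8.
Independent loci: 1/2 × 1/8 = 1/16.

1/16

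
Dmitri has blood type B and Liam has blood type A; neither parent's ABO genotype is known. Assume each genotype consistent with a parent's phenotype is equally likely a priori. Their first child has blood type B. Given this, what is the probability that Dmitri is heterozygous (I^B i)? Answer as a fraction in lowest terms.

Possible genotypes: Dmitri ∈ {I^B I^B, I^B i}; Liam ∈ {I^A I^A, I^A i}.
Weight each parental genotype pair by prior × P(type-B child):
  I^B I^B × I^A i: posterior weight 2/3.
  I^B i × I^A i: posterior weight 1/3.
Sum the posterior weight over pairs where Dmitri is I^B i: 1/3.

1/3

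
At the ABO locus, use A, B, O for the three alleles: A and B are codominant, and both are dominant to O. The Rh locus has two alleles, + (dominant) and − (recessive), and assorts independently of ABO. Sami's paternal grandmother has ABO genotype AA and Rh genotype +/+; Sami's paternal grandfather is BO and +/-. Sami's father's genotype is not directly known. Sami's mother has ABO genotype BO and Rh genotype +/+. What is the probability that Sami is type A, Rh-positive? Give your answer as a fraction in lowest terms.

1/4

Sami's father's ABO genotype from AA × BO: 1/2 AB, 1/2 AO.
Crossing each possibility with the mother BO and summing P(type A): 1/2·1/4 + 1/2·1/4 = 1/4.
Similarly for Rh via the father's Rh distribution: P(Rh+) = 1.
Independent loci: 1/4 × 1 = 1/4.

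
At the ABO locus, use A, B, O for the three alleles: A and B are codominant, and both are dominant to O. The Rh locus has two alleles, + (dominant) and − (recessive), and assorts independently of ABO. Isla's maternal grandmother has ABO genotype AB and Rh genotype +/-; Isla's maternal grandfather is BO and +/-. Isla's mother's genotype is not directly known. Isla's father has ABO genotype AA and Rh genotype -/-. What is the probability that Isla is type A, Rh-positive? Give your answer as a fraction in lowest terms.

1/4

Isla's mother's ABO genotype from AB × BO: 1/4 AB, 1/4 AO, 1/4 BB, 1/4 BO.
Crossing each possibility with the father AA and summing P(type A): 1/4·1/2 + 1/4·1 + 1/4·0 + 1/4·1/2 = 1/2.
Similarly for Rh via the mother's Rh distribution: P(Rh+) = 1/2.
Independent loci: 1/2 × 1/2 = 1/4.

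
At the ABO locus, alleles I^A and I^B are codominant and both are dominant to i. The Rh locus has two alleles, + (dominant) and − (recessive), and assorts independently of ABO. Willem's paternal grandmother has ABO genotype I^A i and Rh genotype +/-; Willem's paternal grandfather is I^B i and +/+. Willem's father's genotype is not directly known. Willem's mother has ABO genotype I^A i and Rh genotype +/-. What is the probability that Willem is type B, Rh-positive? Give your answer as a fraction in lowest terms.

Willem's father's ABO genotype from I^A i × I^B i: 1/4 I^A I^B, 1/4 I^A i, 1/4 I^B i, 1/4 i i.
Crossing each possibility with the mother I^A i and summing P(type B): 1/4·1/4 + 1/4·0 + 1/4·1/4 + 1/4·0 = 1/8.
Similarly for Rh via the father's Rh distribution: P(Rh+) = 7/8.
Independent loci: 1/8 × 7/8 = 7/64.

7/64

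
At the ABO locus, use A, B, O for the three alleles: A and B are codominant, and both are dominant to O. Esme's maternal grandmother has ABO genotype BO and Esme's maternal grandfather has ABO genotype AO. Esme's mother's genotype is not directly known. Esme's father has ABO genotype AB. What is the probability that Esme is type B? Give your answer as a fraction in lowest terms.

Esme's mother's ABO genotype from BO × AO: 1/4 AB, 1/4 AO, 1/4 BO, 1/4 OO.
Crossing each possibility with the father AB and summing P(type B): 1/4·1/4 + 1/4·1/4 + 1/4·1/2 + 1/4·1/2 = 3/8.

3/8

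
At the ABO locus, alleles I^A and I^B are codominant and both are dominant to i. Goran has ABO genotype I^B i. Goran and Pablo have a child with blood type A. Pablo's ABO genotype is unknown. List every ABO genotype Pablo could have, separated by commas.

For each candidate genotype of Pablo, check whether crossing it with I^B i can produce every observed child phenotype.
  I^A I^A → possible child types {A, AB} ✓
  I^A I^B → possible child types {A, B, AB} ✓
  I^A i → possible child types {O, A, B, AB} ✓
  I^B I^B → possible child types {B} ✗
  I^B i → possible child types {O, B} ✗
  i i → possible child types {O, B} ✗

I^A I^A, I^A I^B, I^A i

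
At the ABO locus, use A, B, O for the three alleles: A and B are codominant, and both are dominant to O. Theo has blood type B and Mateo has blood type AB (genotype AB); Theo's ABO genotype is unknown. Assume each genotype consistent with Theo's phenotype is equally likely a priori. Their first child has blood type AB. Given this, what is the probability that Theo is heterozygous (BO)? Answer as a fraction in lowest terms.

1/3

Possible genotypes: Theo ∈ {BB, BO}; Mateo ∈ {AB}.
Weight each parental genotype pair by prior × P(type-AB child):
  BB × AB: posterior weight 2/3.
  BO × AB: posterior weight 1/3.
Sum the posterior weight over pairs where Theo is BO: 1/3.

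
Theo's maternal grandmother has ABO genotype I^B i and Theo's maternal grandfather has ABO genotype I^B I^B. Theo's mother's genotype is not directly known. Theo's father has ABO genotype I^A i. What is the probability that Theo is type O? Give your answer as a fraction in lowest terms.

Theo's mother's ABO genotype from I^B i × I^B I^B: 1/2 I^B I^B, 1/2 I^B i.
Crossing each possibility with the father I^A i and summing P(type O): 1/2·0 + 1/2·1/4 = 1/8.

1/8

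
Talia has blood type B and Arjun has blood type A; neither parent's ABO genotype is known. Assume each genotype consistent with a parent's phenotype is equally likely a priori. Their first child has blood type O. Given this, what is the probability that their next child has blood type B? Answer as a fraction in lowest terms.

Possible genotypes: Talia ∈ {BB, BO}; Arjun ∈ {AA, AO}.
Weight each parental genotype pair by prior × P(type-O child):
  BO × AO: posterior weight 1; P(next child type B) = 1/4.
Weighted sum = 1/4.

1/4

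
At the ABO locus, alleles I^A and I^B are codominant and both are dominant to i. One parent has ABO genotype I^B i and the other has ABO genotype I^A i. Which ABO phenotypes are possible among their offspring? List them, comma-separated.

Gametes from I^B i × I^A i give offspring ABO genotypes I^A I^B, I^A i, I^B i, i i, i.e. phenotypes O, A, B, AB.

O, A, B, AB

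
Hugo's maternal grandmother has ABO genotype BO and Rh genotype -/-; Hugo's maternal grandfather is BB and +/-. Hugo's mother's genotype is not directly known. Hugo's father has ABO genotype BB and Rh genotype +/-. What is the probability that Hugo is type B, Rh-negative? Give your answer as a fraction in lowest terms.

Hugo's mother's ABO genotype from BO × BB: 1/2 BB, 1/2 BO.
Crossing each possibility with the father BB and summing P(type B): 1/2·1 + 1/2·1 = 1.
Similarly for Rh via the mother's Rh distribution: P(Rh-) = 3/8.
Independent loci: 1 × 3/8 = 3/8.

3/8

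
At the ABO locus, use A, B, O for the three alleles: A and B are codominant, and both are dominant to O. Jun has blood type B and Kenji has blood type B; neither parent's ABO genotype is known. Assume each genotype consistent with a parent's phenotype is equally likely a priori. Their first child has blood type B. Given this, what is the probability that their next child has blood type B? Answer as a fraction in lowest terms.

Possible genotypes: Jun ∈ {BB, BO}; Kenji ∈ {BB, BO}.
Weight each parental genotype pair by prior × P(type-B child):
  BB × BB: posterior weight 4/15; P(next child type B) = 1.
  BB × BO: posterior weight 4/15; P(next child type B) = 1.
  BO × BB: posterior weight 4/15; P(next child type B) = 1.
  BO × BO: posterior weight 1/5; P(next child type B) = 3/4.
Weighted sum = 19/20.

19/20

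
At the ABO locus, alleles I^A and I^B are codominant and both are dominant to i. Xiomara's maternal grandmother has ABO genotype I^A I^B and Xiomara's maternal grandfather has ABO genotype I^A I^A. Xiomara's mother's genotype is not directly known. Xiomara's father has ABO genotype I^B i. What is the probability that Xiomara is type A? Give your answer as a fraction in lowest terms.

3/8

Xiomara's mother's ABO genotype from I^A I^B × I^A I^A: 1/2 I^A I^A, 1/2 I^A I^B.
Crossing each possibility with the father I^B i and summing P(type A): 1/2·1/2 + 1/2·1/4 = 3/8.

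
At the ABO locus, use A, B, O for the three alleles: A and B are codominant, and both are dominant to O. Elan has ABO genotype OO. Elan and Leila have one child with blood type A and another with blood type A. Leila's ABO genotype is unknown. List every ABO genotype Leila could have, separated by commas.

AA, AB, AO

For each candidate genotype of Leila, check whether crossing it with OO can produce every observed child phenotype.
  AA → possible child types {A} ✓
  AB → possible child types {A, B} ✓
  AO → possible child types {O, A} ✓
  BB → possible child types {B} ✗
  BO → possible child types {O, B} ✗
  OO → possible child types {O} ✗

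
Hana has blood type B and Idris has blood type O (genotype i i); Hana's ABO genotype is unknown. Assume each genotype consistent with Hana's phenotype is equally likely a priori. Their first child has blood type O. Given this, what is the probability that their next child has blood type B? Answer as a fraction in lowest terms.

1/2

Possible genotypes: Hana ∈ {I^B I^B, I^B i}; Idris ∈ {i i}.
Weight each parental genotype pair by prior × P(type-O child):
  I^B i × i i: posterior weight 1; P(next child type B) = 1/2.
Weighted sum = 1/2.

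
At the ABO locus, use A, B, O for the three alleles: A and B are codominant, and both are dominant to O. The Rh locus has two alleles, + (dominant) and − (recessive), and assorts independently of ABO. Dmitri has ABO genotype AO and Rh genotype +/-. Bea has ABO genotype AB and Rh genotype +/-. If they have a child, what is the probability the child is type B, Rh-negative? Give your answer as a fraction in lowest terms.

ABO cross AO × AB → offspring phenotypes: 1/2 A, 1/4 B, 1/4 AB.
Rh cross +/- × +/- → 3/4 Rh+, 1/4 Rh-.
Independent loci: P(type B, Rh-negative) = 1/4 × 1/4 = 1/16.

1/16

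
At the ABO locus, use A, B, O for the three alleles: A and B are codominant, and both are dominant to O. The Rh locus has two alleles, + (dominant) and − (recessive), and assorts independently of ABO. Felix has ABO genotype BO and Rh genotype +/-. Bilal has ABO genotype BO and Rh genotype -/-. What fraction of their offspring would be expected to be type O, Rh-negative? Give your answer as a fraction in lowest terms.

ABO cross BO × BO → offspring phenotypes: 1/4 O, 3/4 B.
Rh cross +/- × -/- → 1/2 Rh+, 1/2 Rh-.
Independent loci: P(type O, Rh-negative) = 1/4 × 1/2 = 1/8.

1/8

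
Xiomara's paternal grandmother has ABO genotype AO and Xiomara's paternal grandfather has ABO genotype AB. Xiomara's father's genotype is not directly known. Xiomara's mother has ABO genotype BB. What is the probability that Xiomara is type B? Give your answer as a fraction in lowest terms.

Xiomara's father's ABO genotype from AO × AB: 1/4 AA, 1/4 AB, 1/4 AO, 1/4 BO.
Crossing each possibility with the mother BB and summing P(type B): 1/4·0 + 1/4·1/2 + 1/4·1/2 + 1/4·1 = 1/2.

1/2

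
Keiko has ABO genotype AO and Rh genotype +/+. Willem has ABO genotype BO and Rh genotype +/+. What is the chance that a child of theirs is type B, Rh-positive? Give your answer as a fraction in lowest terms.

ABO cross AO × BO → offspring phenotypes: 1/4 O, 1/4 A, 1/4 B, 1/4 AB.
Rh cross +/+ × +/+ → 1 Rh+.
Independent loci: P(type B, Rh-positive) = 1/4 × 1 = 1/4.

1/4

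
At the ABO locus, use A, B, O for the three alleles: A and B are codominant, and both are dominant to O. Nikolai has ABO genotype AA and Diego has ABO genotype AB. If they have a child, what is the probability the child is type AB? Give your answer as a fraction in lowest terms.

ABO cross AA × AB → offspring phenotypes: 1/2 A, 1/2 AB.
So P(type AB) = 1/2.

1/2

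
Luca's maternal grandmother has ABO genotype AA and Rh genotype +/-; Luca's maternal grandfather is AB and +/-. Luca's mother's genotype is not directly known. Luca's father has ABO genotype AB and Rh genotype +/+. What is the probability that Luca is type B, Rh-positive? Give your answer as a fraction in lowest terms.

Luca's mother's ABO genotype from AA × AB: 1/2 AA, 1/2 AB.
Crossing each possibility with the father AB and summing P(type B): 1/2·0 + 1/2·1/4 = 1/8.
Similarly for Rh via the mother's Rh distribution: P(Rh+) = 1.
Independent loci: 1/8 × 1 = 1/8.

1/8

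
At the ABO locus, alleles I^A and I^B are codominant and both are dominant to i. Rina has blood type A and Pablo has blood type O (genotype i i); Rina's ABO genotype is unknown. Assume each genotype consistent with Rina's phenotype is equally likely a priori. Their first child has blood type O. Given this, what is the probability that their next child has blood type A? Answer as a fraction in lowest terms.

1/2

Possible genotypes: Rina ∈ {I^A I^A, I^A i}; Pablo ∈ {i i}.
Weight each parental genotype pair by prior × P(type-O child):
  I^A i × i i: posterior weight 1; P(next child type A) = 1/2.
Weighted sum = 1/2.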